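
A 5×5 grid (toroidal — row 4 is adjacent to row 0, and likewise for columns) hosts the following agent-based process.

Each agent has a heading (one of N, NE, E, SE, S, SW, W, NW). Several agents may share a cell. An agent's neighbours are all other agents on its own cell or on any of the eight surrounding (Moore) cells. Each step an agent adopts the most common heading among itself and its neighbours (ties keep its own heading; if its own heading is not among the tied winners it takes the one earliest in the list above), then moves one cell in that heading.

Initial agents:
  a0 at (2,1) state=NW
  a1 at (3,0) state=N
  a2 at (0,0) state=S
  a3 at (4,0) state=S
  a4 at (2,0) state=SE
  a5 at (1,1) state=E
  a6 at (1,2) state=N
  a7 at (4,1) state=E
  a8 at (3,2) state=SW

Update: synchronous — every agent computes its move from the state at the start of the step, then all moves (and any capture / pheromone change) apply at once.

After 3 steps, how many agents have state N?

5

t=1: a0@(1,1):N a1@(2,0):N a2@(1,0):S a3@(0,0):S a4@(3,1):SE a5@(1,2):E a6@(0,2):N a7@(0,1):S a8@(4,1):SW
t=2: a0@(0,1):N a1@(1,0):N a2@(2,0):S a3@(1,0):S a4@(4,2):SE a5@(0,2):N a6@(4,2):N a7@(1,1):S a8@(0,1):S
t=3: a0@(4,1):N a1@(2,0):S a2@(3,0):S a3@(2,0):S a4@(3,2):N a5@(4,2):N a6@(3,2):N a7@(2,1):S a8@(4,1):N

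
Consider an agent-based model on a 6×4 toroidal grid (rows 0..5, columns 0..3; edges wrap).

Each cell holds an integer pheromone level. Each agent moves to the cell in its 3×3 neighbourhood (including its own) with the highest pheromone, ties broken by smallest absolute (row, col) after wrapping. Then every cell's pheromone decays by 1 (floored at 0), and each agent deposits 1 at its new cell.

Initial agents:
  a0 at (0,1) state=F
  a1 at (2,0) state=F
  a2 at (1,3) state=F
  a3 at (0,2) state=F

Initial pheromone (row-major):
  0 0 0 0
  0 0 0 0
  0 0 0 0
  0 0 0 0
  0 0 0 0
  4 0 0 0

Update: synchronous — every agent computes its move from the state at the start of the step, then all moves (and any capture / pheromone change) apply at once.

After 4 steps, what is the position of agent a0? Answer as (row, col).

(5, 0)

t=1: a0@(5,0) a1@(1,0) a2@(0,0) a3@(0,1) | pheromone: 1 1 0 0 / 1 0 0 0 / 0 0 0 0 / 0 0 0 0 / 0 0 0 0 / 4 0 0 0
t=2: a0@(5,0) a1@(0,0) a2@(5,0) a3@(5,0) | pheromone: 1 0 0 0 / 0 0 0 0 / 0 0 0 0 / 0 0 0 0 / 0 0 0 0 / 6 0 0 0
t=3: a0@(5,0) a1@(5,0) a2@(5,0) a3@(5,0) | pheromone: 0 0 0 0 / 0 0 0 0 / 0 0 0 0 / 0 0 0 0 / 0 0 0 0 / 9 0 0 0
t=4: a0@(5,0) a1@(5,0) a2@(5,0) a3@(5,0) | pheromone: 0 0 0 0 / 0 0 0 0 / 0 0 0 0 / 0 0 0 0 / 0 0 0 0 / 12 0 0 0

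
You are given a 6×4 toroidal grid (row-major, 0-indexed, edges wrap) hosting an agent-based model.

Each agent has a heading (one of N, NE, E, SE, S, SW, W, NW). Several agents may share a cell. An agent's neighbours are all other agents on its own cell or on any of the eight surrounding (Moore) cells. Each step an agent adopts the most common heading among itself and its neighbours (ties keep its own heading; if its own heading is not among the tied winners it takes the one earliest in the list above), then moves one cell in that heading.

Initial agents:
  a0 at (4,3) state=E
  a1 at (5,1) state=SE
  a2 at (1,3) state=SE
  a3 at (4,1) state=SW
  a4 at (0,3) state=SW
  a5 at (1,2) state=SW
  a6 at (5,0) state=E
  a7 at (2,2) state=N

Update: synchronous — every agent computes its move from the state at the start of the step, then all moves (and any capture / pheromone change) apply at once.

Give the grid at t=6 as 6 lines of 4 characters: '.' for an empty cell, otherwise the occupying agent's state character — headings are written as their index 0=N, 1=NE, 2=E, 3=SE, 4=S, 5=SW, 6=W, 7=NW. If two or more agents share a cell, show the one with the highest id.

t=1: a0@(4,0):E a1@(0,2):SE a2@(2,2):SW a3@(5,0):SW a4@(1,2):SW a5@(2,1):SW a6@(5,1):E a7@(1,2):N
t=2: a0@(4,1):E a1@(1,3):SE a2@(3,1):SW a3@(5,1):E a4@(2,1):SW a5@(3,0):SW a6@(5,2):E a7@(2,1):SW
t=3: a0@(4,2):E a1@(2,0):SE a2@(4,0):SW a3@(5,2):E a4@(3,0):SW a5@(4,3):SW a6@(5,3):E a7@(3,0):SW
t=4: a0@(4,3):E a1@(3,3):SW a2@(5,3):SW a3@(5,3):E a4@(4,3):SW a5@(5,2):SW a6@(5,0):E a7@(4,3):SW
t=5: a0@(5,2):SW a1@(4,2):SW a2@(0,2):SW a3@(0,2):SW a4@(5,2):SW a5@(0,1):SW a6@(5,1):E a7@(5,2):SW
t=6: a0@(0,1):SW a1@(5,1):SW a2@(1,1):SW a3@(1,1):SW a4@(0,1):SW a5@(1,0):SW a6@(0,0):SW a7@(0,1):SW

55..
55..
....
....
....
.5..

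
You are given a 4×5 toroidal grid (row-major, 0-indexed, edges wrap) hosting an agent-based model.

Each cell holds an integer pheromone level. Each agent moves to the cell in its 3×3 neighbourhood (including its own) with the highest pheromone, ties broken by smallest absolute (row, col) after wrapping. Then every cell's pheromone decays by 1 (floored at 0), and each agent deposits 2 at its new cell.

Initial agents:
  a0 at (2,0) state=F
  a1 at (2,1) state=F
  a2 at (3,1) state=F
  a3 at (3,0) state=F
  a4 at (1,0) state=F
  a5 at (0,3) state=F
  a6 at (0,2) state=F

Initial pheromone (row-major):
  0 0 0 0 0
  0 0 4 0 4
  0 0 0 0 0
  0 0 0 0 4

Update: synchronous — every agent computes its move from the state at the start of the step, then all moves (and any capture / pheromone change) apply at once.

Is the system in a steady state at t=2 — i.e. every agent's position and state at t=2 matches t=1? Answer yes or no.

no

t=1: a0@(1,4) a1@(1,2) a2@(0,0) a3@(3,4) a4@(1,4) a5@(1,2) a6@(1,2) | pheromone: 2 0 0 0 0 / 0 0 9 0 7 / 0 0 0 0 0 / 0 0 0 0 5
t=2: a0@(1,4) a1@(1,2) a2@(1,4) a3@(3,4) a4@(1,4) a5@(1,2) a6@(1,2) | pheromone: 1 0 0 0 0 / 0 0 14 0 12 / 0 0 0 0 0 / 0 0 0 0 6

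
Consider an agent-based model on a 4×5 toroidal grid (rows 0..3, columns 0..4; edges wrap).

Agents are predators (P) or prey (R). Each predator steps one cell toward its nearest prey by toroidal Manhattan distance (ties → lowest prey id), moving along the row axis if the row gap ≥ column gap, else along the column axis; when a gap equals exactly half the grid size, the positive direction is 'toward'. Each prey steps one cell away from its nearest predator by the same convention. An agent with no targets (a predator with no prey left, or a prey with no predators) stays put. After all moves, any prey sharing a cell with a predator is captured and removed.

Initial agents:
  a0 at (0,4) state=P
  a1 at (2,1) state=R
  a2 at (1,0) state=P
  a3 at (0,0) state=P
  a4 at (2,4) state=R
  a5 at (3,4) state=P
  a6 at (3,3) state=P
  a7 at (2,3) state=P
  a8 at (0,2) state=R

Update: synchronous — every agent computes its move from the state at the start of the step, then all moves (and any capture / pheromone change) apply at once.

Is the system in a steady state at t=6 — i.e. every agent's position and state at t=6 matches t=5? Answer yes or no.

t=1: a0@(1,4):P a1@(3,1):R a2@(2,0):P a3@(0,1):P a5@(2,4):P a6@(2,3):P a7@(2,4):P
t=2: a0@(2,4):P a1@(2,1):R a2@(3,0):P a3@(3,1):P a5@(2,0):P a6@(2,2):P a7@(2,0):P
t=3: a0@(2,0):P a1@(1,1):R a2@(2,0):P a3@(2,1):P a5@(2,1):P a6@(2,1):P a7@(2,1):P
t=4: a0@(1,0):P a1@(0,1):R a2@(1,0):P a3@(1,1):P a5@(1,1):P a6@(1,1):P a7@(1,1):P
t=5: a0@(0,0):P a1@(3,1):R a2@(0,0):P a3@(0,1):P a5@(0,1):P a6@(0,1):P a7@(0,1):P
t=6: a0@(3,0):P a1@(2,1):R a2@(3,0):P a3@(3,1):P a5@(3,1):P a6@(3,1):P a7@(3,1):P

no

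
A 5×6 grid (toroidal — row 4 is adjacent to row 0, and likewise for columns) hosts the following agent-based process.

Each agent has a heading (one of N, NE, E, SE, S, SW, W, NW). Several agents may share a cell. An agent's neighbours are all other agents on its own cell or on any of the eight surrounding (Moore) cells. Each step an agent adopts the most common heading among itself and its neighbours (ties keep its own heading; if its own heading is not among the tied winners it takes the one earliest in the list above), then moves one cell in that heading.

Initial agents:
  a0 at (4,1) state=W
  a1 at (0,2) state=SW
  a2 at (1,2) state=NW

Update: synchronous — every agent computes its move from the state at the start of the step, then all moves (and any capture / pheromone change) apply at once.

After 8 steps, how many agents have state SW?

1

t=1: a0@(4,0):W a1@(1,1):SW a2@(0,1):NW
t=2: a0@(4,5):W a1@(2,0):SW a2@(4,0):NW
t=3: a0@(4,4):W a1@(3,5):SW a2@(3,5):NW
t=4: a0@(4,3):W a1@(4,4):SW a2@(2,4):NW
t=5: a0@(4,2):W a1@(0,3):SW a2@(1,3):NW
t=6: a0@(4,1):W a1@(1,2):SW a2@(0,2):NW
t=7: a0@(4,0):W a1@(2,1):SW a2@(4,1):NW
t=8: a0@(4,5):W a1@(3,0):SW a2@(3,0):NW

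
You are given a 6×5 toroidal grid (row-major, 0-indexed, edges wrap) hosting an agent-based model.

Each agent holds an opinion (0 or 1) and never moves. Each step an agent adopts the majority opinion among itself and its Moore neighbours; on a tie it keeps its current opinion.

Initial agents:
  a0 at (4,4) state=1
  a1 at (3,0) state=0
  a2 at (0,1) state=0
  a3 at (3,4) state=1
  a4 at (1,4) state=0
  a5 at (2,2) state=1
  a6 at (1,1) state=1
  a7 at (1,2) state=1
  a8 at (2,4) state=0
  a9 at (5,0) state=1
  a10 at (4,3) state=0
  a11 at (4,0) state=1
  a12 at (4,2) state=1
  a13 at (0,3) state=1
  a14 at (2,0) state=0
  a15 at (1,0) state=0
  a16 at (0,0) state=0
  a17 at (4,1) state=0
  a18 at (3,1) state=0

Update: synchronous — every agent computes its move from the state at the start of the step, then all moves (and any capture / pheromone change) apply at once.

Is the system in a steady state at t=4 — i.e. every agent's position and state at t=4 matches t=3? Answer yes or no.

no

t=1: a0@(4,4):1 a1@(3,0):0 a2@(0,1):0 a3@(3,4):0 a4@(1,4):0 a5@(2,2):1 a6@(1,1):0 a7@(1,2):1 a8@(2,4):0 a9@(5,0):1 a10@(4,3):1 a11@(4,0):1 a12@(4,2):0 a13@(0,3):1 a14@(2,0):0 a15@(1,0):0 a16@(0,0):0 a17@(4,1):0 a18@(3,1):0
t=2: a0@(4,4):1 a1@(3,0):0 a2@(0,1):0 a3@(3,4):0 a4@(1,4):0 a5@(2,2):1 a6@(1,1):0 a7@(1,2):1 a8@(2,4):0 a9@(5,0):1 a10@(4,3):1 a11@(4,0):0 a12@(4,2):0 a13@(0,3):1 a14@(2,0):0 a15@(1,0):0 a16@(0,0):0 a17@(4,1):0 a18@(3,1):0
t=3: a0@(4,4):1 a1@(3,0):0 a2@(0,1):0 a3@(3,4):0 a4@(1,4):0 a5@(2,2):1 a6@(1,1):0 a7@(1,2):1 a8@(2,4):0 a9@(5,0):0 a10@(4,3):1 a11@(4,0):0 a12@(4,2):0 a13@(0,3):1 a14@(2,0):0 a15@(1,0):0 a16@(0,0):0 a17@(4,1):0 a18@(3,1):0
t=4: a0@(4,4):0 a1@(3,0):0 a2@(0,1):0 a3@(3,4):0 a4@(1,4):0 a5@(2,2):1 a6@(1,1):0 a7@(1,2):1 a8@(2,4):0 a9@(5,0):0 a10@(4,3):1 a11@(4,0):0 a12@(4,2):0 a13@(0,3):1 a14@(2,0):0 a15@(1,0):0 a16@(0,0):0 a17@(4,1):0 a18@(3,1):0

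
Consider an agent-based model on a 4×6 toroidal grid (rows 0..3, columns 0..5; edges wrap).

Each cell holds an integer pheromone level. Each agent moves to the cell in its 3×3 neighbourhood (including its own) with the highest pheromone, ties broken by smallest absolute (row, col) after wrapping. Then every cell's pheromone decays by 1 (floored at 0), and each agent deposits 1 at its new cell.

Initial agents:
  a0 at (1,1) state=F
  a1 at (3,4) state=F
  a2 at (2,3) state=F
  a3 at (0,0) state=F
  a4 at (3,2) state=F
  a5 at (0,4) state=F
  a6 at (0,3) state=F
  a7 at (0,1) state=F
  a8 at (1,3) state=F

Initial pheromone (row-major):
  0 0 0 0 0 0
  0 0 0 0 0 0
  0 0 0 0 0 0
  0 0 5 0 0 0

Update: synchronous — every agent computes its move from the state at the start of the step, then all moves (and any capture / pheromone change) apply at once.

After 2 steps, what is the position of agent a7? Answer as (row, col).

(3, 2)

t=1: a0@(0,0) a1@(0,3) a2@(3,2) a3@(0,0) a4@(3,2) a5@(0,3) a6@(3,2) a7@(3,2) a8@(0,2) | pheromone: 2 0 1 2 0 0 / 0 0 0 0 0 0 / 0 0 0 0 0 0 / 0 0 8 0 0 0
t=2: a0@(0,0) a1@(3,2) a2@(3,2) a3@(0,0) a4@(3,2) a5@(3,2) a6@(3,2) a7@(3,2) a8@(3,2) | pheromone: 3 0 0 1 0 0 / 0 0 0 0 0 0 / 0 0 0 0 0 0 / 0 0 14 0 0 0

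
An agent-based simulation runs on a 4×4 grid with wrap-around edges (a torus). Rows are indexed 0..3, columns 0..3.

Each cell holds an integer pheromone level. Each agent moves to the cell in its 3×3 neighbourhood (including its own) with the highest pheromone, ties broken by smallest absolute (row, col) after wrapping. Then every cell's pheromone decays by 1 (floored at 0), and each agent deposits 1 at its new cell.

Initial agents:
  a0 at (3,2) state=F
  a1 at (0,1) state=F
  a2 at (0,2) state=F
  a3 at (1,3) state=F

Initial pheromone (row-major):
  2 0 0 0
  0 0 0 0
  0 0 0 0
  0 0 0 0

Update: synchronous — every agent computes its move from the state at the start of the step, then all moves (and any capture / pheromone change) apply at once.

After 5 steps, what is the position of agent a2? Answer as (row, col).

(0, 0)

t=1: a0@(0,1) a1@(0,0) a2@(0,1) a3@(0,0) | pheromone: 3 2 0 0 / 0 0 0 0 / 0 0 0 0 / 0 0 0 0
t=2: a0@(0,0) a1@(0,0) a2@(0,0) a3@(0,0) | pheromone: 6 1 0 0 / 0 0 0 0 / 0 0 0 0 / 0 0 0 0
t=3: a0@(0,0) a1@(0,0) a2@(0,0) a3@(0,0) | pheromone: 9 0 0 0 / 0 0 0 0 / 0 0 0 0 / 0 0 0 0
t=4: a0@(0,0) a1@(0,0) a2@(0,0) a3@(0,0) | pheromone: 12 0 0 0 / 0 0 0 0 / 0 0 0 0 / 0 0 0 0
t=5: a0@(0,0) a1@(0,0) a2@(0,0) a3@(0,0) | pheromone: 15 0 0 0 / 0 0 0 0 / 0 0 0 0 / 0 0 0 0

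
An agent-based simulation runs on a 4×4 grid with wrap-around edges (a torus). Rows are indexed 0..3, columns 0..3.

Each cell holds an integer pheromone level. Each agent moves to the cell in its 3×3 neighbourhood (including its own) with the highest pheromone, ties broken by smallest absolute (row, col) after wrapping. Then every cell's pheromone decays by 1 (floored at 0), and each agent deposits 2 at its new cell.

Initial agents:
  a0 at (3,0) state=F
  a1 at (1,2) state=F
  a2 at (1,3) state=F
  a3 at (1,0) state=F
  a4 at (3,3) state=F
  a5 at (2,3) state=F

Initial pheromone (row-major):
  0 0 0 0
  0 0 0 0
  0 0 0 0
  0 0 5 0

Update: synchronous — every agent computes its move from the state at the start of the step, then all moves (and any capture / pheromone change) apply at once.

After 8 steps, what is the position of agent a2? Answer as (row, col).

(0, 0)

t=1: a0@(0,0) a1@(0,1) a2@(0,0) a3@(0,0) a4@(3,2) a5@(3,2) | pheromone: 6 2 0 0 / 0 0 0 0 / 0 0 0 0 / 0 0 8 0
t=2: a0@(0,0) a1@(3,2) a2@(0,0) a3@(0,0) a4@(3,2) a5@(3,2) | pheromone: 11 1 0 0 / 0 0 0 0 / 0 0 0 0 / 0 0 13 0
t=3: a0@(0,0) a1@(3,2) a2@(0,0) a3@(0,0) a4@(3,2) a5@(3,2) | pheromone: 16 0 0 0 / 0 0 0 0 / 0 0 0 0 / 0 0 18 0
t=4: a0@(0,0) a1@(3,2) a2@(0,0) a3@(0,0) a4@(3,2) a5@(3,2) | pheromone: 21 0 0 0 / 0 0 0 0 / 0 0 0 0 / 0 0 23 0
t=5: a0@(0,0) a1@(3,2) a2@(0,0) a3@(0,0) a4@(3,2) a5@(3,2) | pheromone: 26 0 0 0 / 0 0 0 0 / 0 0 0 0 / 0 0 28 0
t=6: a0@(0,0) a1@(3,2) a2@(0,0) a3@(0,0) a4@(3,2) a5@(3,2) | pheromone: 31 0 0 0 / 0 0 0 0 / 0 0 0 0 / 0 0 33 0
t=7: a0@(0,0) a1@(3,2) a2@(0,0) a3@(0,0) a4@(3,2) a5@(3,2) | pheromone: 36 0 0 0 / 0 0 0 0 / 0 0 0 0 / 0 0 38 0
t=8: a0@(0,0) a1@(3,2) a2@(0,0) a3@(0,0) a4@(3,2) a5@(3,2) | pheromone: 41 0 0 0 / 0 0 0 0 / 0 0 0 0 / 0 0 43 0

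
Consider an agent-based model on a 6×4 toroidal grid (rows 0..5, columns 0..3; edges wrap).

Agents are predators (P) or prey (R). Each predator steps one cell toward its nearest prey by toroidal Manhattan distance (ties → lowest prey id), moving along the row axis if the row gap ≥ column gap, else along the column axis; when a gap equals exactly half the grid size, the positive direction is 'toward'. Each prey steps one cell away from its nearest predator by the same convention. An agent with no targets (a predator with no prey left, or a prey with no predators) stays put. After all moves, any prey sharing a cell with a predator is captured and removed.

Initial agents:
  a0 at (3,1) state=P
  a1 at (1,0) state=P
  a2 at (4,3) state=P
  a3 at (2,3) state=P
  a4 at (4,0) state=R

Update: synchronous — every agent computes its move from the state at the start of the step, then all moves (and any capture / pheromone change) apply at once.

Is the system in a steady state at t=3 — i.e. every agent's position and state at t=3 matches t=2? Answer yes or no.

t=1: a0@(4,1):P a1@(2,0):P a2@(4,0):P a3@(3,3):P
t=2: (unchanged — steady state)

yes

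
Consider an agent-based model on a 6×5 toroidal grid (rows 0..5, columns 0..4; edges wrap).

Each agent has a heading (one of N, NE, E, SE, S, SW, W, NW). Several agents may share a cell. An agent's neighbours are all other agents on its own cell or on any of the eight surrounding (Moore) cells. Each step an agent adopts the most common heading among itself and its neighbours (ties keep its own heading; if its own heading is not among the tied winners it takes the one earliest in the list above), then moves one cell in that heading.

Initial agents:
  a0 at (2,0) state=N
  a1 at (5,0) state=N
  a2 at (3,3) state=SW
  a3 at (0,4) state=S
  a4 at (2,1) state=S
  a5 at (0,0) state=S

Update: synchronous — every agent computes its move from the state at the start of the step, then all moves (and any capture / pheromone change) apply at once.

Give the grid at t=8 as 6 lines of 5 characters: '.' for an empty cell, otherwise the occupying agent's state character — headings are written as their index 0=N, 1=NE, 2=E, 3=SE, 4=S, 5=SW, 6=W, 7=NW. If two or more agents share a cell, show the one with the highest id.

.....
4....
4...4
.....
.4...
5....

t=1: a0@(1,0):N a1@(0,0):S a2@(4,2):SW a3@(1,4):S a4@(3,1):S a5@(1,0):S
t=2: a0@(2,0):S a1@(1,0):S a2@(5,1):SW a3@(2,4):S a4@(4,1):S a5@(2,0):S
t=3: a0@(3,0):S a1@(2,0):S a2@(0,0):SW a3@(3,4):S a4@(5,1):S a5@(3,0):S
t=4: a0@(4,0):S a1@(3,0):S a2@(1,4):SW a3@(4,4):S a4@(0,1):S a5@(4,0):S
t=5: a0@(5,0):S a1@(4,0):S a2@(2,3):SW a3@(5,4):S a4@(1,1):S a5@(5,0):S
t=6: a0@(0,0):S a1@(5,0):S a2@(3,2):SW a3@(0,4):S a4@(2,1):S a5@(0,0):S
t=7: a0@(1,0):S a1@(0,0):S a2@(4,1):SW a3@(1,4):S a4@(3,1):S a5@(1,0):S
t=8: a0@(2,0):S a1@(1,0):S a2@(5,0):SW a3@(2,4):S a4@(4,1):S a5@(2,0):S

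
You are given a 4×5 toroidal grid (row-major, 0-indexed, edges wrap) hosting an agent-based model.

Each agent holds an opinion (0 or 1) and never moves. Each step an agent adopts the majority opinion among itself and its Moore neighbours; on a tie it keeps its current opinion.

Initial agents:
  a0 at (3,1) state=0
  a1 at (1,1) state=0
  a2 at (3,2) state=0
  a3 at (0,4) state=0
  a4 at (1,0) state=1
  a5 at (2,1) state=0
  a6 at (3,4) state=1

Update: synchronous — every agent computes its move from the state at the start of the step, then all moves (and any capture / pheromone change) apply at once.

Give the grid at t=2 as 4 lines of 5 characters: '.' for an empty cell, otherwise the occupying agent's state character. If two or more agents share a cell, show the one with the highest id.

t=1: a0@(3,1):0 a1@(1,1):0 a2@(3,2):0 a3@(0,4):1 a4@(1,0):0 a5@(2,1):0 a6@(3,4):1
t=2: (unchanged — steady state)

....1
00...
.0...
.00.1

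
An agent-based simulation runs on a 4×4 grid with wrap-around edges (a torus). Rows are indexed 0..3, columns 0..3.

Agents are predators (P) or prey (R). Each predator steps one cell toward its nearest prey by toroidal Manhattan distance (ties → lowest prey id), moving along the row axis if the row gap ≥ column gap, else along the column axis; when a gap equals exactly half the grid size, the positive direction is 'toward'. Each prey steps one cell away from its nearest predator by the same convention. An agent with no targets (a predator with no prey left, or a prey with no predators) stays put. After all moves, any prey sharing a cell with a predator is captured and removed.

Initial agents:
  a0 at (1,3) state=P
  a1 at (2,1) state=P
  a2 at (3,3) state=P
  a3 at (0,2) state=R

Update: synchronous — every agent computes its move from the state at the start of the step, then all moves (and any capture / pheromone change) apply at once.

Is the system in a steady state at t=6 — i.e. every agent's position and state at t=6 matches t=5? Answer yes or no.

t=1: a0@(0,3):P a1@(3,1):P a2@(0,3):P a3@(3,2):R
t=2: a0@(3,3):P a1@(3,2):P a2@(3,3):P
t=3: (unchanged — steady state)

yes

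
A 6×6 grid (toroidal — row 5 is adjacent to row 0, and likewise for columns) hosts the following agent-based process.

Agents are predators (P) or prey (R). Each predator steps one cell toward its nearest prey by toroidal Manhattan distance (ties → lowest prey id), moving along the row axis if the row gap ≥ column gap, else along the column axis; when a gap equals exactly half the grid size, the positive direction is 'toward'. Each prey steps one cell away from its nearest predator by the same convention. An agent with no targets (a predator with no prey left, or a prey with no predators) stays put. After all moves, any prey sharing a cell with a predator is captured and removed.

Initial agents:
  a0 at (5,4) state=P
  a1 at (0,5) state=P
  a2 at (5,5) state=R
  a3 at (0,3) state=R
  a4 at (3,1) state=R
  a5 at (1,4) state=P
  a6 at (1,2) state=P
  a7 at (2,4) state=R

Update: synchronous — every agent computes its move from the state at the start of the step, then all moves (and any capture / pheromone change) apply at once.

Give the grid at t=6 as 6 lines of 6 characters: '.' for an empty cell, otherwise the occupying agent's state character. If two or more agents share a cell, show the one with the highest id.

t=1: a0@(5,5):P a1@(5,5):P a2@(5,0):R a3@(1,3):R a4@(4,1):R a5@(2,4):P a6@(0,2):P a7@(3,4):R
t=2: a0@(5,0):P a1@(5,0):P a2@(5,1):R a3@(0,3):R a4@(4,2):R a5@(3,4):P a6@(1,2):P a7@(4,4):R
t=3: a0@(5,1):P a1@(5,1):P a2@(5,2):R a3@(5,3):R a4@(4,3):R a5@(4,4):P a6@(0,2):P a7@(5,4):R
t=4: a0@(5,2):P a1@(5,2):P a2@(5,3):R a3@(5,4):R a4@(4,2):R a5@(4,3):P a6@(5,2):P a7@(0,4):R
t=5: a0@(5,3):P a1@(5,3):P a2@(5,4):R a3@(5,5):R a4@(3,2):R a5@(5,3):P a6@(5,3):P a7@(0,5):R
t=6: a0@(5,4):P a1@(5,4):P a2@(5,5):R a3@(5,0):R a4@(2,2):R a5@(5,4):P a6@(5,4):P a7@(0,0):R

R.....
......
..R...
......
......
R...PR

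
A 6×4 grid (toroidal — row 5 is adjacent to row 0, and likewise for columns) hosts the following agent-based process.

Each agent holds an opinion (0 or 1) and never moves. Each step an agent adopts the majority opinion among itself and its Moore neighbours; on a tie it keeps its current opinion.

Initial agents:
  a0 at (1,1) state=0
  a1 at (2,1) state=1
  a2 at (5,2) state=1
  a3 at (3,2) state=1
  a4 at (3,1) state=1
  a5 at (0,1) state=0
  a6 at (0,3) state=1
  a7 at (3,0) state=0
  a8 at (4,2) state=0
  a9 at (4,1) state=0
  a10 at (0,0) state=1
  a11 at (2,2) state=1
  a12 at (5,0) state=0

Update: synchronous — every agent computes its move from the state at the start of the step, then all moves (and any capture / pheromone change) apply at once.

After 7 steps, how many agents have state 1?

t=1: a0@(1,1):1 a1@(2,1):1 a2@(5,2):0 a3@(3,2):1 a4@(3,1):1 a5@(0,1):0 a6@(0,3):1 a7@(3,0):0 a8@(4,2):1 a9@(4,1):0 a10@(0,0):0 a11@(2,2):1 a12@(5,0):0
t=2: a0@(1,1):1 a1@(2,1):1 a2@(5,2):0 a3@(3,2):1 a4@(3,1):1 a5@(0,1):0 a6@(0,3):0 a7@(3,0):0 a8@(4,2):1 a9@(4,1):0 a10@(0,0):0 a11@(2,2):1 a12@(5,0):0
t=3: (unchanged — steady state)

6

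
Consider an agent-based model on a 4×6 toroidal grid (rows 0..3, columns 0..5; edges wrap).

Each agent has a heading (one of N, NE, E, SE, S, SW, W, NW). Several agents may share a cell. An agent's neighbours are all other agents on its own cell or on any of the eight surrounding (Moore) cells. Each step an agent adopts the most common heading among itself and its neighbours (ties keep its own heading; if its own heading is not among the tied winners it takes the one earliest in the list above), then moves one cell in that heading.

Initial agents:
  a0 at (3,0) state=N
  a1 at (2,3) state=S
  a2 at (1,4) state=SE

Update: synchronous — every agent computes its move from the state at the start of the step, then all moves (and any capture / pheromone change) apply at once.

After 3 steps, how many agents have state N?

1

t=1: a0@(2,0):N a1@(3,3):S a2@(2,5):SE
t=2: a0@(1,0):N a1@(0,3):S a2@(3,0):SE
t=3: a0@(0,0):N a1@(1,3):S a2@(0,1):SE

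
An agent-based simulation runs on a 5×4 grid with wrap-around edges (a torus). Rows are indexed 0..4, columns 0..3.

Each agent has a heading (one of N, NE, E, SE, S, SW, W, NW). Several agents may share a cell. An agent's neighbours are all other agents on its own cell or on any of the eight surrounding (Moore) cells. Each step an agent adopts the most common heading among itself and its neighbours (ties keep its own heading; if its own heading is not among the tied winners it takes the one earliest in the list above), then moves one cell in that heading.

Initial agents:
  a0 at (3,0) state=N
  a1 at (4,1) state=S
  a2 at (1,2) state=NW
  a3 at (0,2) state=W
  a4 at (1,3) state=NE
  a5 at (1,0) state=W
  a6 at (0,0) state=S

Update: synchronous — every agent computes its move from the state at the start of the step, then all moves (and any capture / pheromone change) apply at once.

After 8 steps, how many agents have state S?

t=1: a0@(2,0):N a1@(0,1):S a2@(0,1):NW a3@(0,1):W a4@(1,2):W a5@(1,3):W a6@(1,0):S
t=2: a0@(1,0):N a1@(1,1):S a2@(1,1):S a3@(0,0):W a4@(1,1):W a5@(1,2):W a6@(2,0):S
t=3: a0@(2,0):S a1@(2,1):S a2@(2,1):S a3@(0,3):W a4@(1,0):W a5@(1,1):W a6@(3,0):S
t=4: a0@(3,0):S a1@(3,1):S a2@(3,1):S a3@(0,2):W a4@(1,3):W a5@(2,1):S a6@(4,0):S
t=5: a0@(4,0):S a1@(4,1):S a2@(4,1):S a3@(0,1):W a4@(1,2):W a5@(3,1):S a6@(0,0):S
t=6: a0@(0,0):S a1@(0,1):S a2@(0,1):S a3@(1,1):S a4@(1,1):W a5@(4,1):S a6@(1,0):S
t=7: a0@(1,0):S a1@(1,1):S a2@(1,1):S a3@(2,1):S a4@(2,1):S a5@(0,1):S a6@(2,0):S
t=8: a0@(2,0):S a1@(2,1):S a2@(2,1):S a3@(3,1):S a4@(3,1):S a5@(1,1):S a6@(3,0):S

7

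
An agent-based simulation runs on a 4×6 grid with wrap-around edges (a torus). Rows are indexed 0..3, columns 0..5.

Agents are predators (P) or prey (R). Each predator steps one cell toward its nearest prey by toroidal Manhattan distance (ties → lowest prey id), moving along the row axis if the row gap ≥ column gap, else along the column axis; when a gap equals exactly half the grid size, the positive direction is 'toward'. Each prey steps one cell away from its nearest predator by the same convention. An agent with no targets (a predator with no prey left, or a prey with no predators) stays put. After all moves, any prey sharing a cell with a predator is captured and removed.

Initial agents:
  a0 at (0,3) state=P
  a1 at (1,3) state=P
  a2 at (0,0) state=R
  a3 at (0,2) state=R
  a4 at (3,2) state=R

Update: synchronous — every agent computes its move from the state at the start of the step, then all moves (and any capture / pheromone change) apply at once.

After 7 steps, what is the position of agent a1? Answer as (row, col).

(0, 3)

t=1: a0@(0,2):P a1@(0,3):P a2@(0,5):R a3@(0,1):R a4@(2,2):R
t=2: a0@(0,1):P a1@(0,4):P a2@(0,0):R a3@(0,0):R a4@(1,2):R
t=3: a0@(0,0):P a1@(0,5):P a4@(2,2):R
t=4: a0@(1,0):P a1@(0,0):P a4@(1,2):R
t=5: a0@(1,1):P a1@(0,1):P a4@(1,3):R
t=6: a0@(1,2):P a1@(0,2):P a4@(1,4):R
t=7: a0@(1,3):P a1@(0,3):P a4@(1,5):R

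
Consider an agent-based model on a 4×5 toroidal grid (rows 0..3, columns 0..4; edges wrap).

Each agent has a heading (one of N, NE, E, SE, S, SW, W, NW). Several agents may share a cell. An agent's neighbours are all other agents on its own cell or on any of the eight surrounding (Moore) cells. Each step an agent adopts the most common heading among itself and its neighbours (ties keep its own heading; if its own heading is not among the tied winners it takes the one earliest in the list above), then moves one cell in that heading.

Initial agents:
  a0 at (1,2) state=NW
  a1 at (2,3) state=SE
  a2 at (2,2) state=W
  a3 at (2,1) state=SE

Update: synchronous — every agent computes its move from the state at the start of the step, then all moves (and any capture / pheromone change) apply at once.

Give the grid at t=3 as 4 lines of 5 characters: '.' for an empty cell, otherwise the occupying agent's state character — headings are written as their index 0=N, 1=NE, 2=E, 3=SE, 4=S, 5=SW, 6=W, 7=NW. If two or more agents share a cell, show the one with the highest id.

t=1: a0@(2,3):SE a1@(3,4):SE a2@(3,3):SE a3@(3,2):SE
t=2: a0@(3,4):SE a1@(0,0):SE a2@(0,4):SE a3@(0,3):SE
t=3: a0@(0,0):SE a1@(1,1):SE a2@(1,0):SE a3@(1,4):SE

3....
33..3
.....
.....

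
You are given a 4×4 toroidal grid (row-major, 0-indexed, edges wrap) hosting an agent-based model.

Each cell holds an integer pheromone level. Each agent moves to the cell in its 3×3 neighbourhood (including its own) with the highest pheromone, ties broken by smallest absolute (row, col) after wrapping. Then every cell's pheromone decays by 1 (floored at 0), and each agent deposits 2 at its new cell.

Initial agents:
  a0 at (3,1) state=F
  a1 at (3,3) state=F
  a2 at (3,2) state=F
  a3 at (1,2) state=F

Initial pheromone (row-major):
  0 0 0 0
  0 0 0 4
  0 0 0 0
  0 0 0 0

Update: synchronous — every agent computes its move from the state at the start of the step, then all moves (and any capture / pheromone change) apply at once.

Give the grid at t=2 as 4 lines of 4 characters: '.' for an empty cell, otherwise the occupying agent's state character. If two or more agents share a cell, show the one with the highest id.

F...
...F
....
....

t=1: a0@(0,0) a1@(0,0) a2@(0,1) a3@(1,3) | pheromone: 4 2 0 0 / 0 0 0 5 / 0 0 0 0 / 0 0 0 0
t=2: a0@(1,3) a1@(1,3) a2@(0,0) a3@(1,3) | pheromone: 5 1 0 0 / 0 0 0 10 / 0 0 0 0 / 0 0 0 0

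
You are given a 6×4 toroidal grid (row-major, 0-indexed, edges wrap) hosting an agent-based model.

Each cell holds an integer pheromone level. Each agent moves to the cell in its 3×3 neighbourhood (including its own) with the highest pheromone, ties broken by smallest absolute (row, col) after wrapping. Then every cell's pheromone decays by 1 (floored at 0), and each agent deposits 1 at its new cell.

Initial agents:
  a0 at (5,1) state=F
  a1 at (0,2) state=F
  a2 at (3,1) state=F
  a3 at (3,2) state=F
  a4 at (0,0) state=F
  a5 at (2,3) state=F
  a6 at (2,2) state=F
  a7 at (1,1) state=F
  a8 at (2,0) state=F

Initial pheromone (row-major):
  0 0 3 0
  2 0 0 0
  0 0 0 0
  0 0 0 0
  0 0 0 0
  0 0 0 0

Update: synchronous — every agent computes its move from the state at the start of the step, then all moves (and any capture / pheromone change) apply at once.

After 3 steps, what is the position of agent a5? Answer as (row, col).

t=1: a0@(0,2) a1@(0,2) a2@(2,0) a3@(2,1) a4@(1,0) a5@(1,0) a6@(1,1) a7@(0,2) a8@(1,0) | pheromone: 0 0 5 0 / 4 1 0 0 / 1 1 0 0 / 0 0 0 0 / 0 0 0 0 / 0 0 0 0
t=2: a0@(0,2) a1@(0,2) a2@(1,0) a3@(1,0) a4@(1,0) a5@(1,0) a6@(0,2) a7@(0,2) a8@(1,0) | pheromone: 0 0 8 0 / 8 0 0 0 / 0 0 0 0 / 0 0 0 0 / 0 0 0 0 / 0 0 0 0
t=3: a0@(0,2) a1@(0,2) a2@(1,0) a3@(1,0) a4@(1,0) a5@(1,0) a6@(0,2) a7@(0,2) a8@(1,0) | pheromone: 0 0 11 0 / 12 0 0 0 / 0 0 0 0 / 0 0 0 0 / 0 0 0 0 / 0 0 0 0

(1, 0)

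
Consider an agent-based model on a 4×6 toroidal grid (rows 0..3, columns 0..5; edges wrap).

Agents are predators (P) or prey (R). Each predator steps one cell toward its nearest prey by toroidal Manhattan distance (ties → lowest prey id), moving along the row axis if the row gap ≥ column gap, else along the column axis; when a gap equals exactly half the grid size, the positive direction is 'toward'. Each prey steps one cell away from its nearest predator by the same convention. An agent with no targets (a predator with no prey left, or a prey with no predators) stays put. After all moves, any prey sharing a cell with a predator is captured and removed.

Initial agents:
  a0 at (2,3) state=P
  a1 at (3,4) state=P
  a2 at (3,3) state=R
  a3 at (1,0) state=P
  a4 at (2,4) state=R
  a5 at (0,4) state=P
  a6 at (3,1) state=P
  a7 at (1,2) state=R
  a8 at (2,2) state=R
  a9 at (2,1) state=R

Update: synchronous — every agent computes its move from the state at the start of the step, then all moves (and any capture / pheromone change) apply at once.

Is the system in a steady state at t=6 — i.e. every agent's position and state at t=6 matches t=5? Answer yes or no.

t=1: a0@(3,3):P a1@(3,3):P a2@(0,3):R a3@(1,1):P a4@(2,5):R a5@(3,4):P a6@(2,1):P a7@(0,2):R
t=2: a0@(0,3):P a1@(0,3):P a2@(1,3):R a3@(0,1):P a4@(1,5):R a5@(0,4):P a6@(2,0):P a7@(1,2):R
t=3: a0@(1,3):P a1@(1,3):P a2@(2,3):R a3@(1,1):P a4@(2,5):R a5@(1,4):P a6@(1,0):P a7@(2,2):R
t=4: a0@(2,3):P a1@(2,3):P a2@(3,3):R a3@(2,1):P a4@(3,5):R a5@(2,4):P a6@(2,0):P a7@(3,2):R
t=5: a0@(3,3):P a1@(3,3):P a2@(0,3):R a3@(3,1):P a4@(0,5):R a5@(3,4):P a6@(3,0):P a7@(0,2):R
t=6: a0@(0,3):P a1@(0,3):P a2@(1,3):R a3@(0,1):P a4@(1,5):R a5@(0,4):P a6@(0,0):P a7@(1,2):R

no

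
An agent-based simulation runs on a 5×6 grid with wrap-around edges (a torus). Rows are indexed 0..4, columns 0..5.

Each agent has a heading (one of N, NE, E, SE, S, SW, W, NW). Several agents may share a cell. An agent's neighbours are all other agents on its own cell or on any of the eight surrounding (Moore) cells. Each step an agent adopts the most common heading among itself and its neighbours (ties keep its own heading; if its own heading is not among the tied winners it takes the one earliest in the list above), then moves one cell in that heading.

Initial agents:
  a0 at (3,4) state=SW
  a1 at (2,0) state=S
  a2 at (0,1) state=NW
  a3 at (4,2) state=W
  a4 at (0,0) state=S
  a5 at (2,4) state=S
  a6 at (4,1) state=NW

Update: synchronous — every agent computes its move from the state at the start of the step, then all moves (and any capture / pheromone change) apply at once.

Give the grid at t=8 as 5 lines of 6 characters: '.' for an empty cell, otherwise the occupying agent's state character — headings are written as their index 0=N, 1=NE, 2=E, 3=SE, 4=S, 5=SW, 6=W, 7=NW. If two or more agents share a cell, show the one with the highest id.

t=1: a0@(4,3):SW a1@(3,0):S a2@(4,0):NW a3@(3,1):NW a4@(4,5):NW a5@(3,4):S a6@(3,0):NW
t=2: a0@(0,2):SW a1@(2,5):NW a2@(3,5):NW a3@(2,0):NW a4@(3,4):NW a5@(4,4):S a6@(2,5):NW
t=3: a0@(1,1):SW a1@(1,4):NW a2@(2,4):NW a3@(1,5):NW a4@(2,3):NW a5@(3,3):NW a6@(1,4):NW
t=4: a0@(2,0):SW a1@(0,3):NW a2@(1,3):NW a3@(0,4):NW a4@(1,2):NW a5@(2,2):NW a6@(0,3):NW
t=5: a0@(3,5):SW a1@(4,2):NW a2@(0,2):NW a3@(4,3):NW a4@(0,1):NW a5@(1,1):NW a6@(4,2):NW
t=6: a0@(4,4):SW a1@(3,1):NW a2@(4,1):NW a3@(3,2):NW a4@(4,0):NW a5@(0,0):NW a6@(3,1):NW
t=7: a0@(0,3):SW a1@(2,0):NW a2@(3,0):NW a3@(2,1):NW a4@(3,5):NW a5@(4,5):NW a6@(2,0):NW
t=8: a0@(1,2):SW a1@(1,5):NW a2@(2,5):NW a3@(1,0):NW a4@(2,4):NW a5@(3,4):NW a6@(1,5):NW

......
7.5..7
....77
....7.
......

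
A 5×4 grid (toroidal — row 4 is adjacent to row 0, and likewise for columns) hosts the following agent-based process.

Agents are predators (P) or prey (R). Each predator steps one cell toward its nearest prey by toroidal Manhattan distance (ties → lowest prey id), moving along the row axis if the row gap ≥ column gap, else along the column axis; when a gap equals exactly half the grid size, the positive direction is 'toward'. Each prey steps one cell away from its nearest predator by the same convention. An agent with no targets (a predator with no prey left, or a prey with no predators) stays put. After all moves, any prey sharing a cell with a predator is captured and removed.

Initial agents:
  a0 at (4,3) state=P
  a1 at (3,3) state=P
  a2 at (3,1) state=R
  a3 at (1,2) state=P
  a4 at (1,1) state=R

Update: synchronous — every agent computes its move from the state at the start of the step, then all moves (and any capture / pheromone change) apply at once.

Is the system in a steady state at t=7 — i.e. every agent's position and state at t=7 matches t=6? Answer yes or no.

t=1: a0@(4,0):P a1@(3,0):P a3@(1,1):P a4@(1,0):R
t=2: a0@(0,0):P a1@(2,0):P a3@(1,0):P a4@(1,3):R
t=3: a0@(1,0):P a1@(1,0):P a3@(1,3):P a4@(1,2):R
t=4: a0@(1,1):P a1@(1,1):P a3@(1,2):P
t=5: (unchanged — steady state)

yes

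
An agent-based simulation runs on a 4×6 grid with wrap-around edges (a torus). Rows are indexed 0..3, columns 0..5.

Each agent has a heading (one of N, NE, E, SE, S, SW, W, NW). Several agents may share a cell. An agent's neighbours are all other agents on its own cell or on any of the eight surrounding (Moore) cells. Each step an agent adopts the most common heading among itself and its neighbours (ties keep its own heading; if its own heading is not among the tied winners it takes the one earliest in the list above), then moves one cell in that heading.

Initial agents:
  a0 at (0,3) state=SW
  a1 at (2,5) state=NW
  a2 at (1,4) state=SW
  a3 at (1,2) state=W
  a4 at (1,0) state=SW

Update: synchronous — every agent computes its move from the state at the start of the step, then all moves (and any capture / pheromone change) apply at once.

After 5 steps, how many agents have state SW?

t=1: a0@(1,2):SW a1@(3,4):SW a2@(2,3):SW a3@(1,1):W a4@(2,5):SW
t=2: a0@(2,1):SW a1@(0,3):SW a2@(3,2):SW a3@(1,0):W a4@(3,4):SW
t=3: a0@(3,0):SW a1@(1,2):SW a2@(0,1):SW a3@(1,5):W a4@(0,3):SW
t=4: a0@(0,5):SW a1@(2,1):SW a2@(1,0):SW a3@(1,4):W a4@(1,2):SW
t=5: a0@(1,4):SW a1@(3,0):SW a2@(2,5):SW a3@(1,3):W a4@(2,1):SW

4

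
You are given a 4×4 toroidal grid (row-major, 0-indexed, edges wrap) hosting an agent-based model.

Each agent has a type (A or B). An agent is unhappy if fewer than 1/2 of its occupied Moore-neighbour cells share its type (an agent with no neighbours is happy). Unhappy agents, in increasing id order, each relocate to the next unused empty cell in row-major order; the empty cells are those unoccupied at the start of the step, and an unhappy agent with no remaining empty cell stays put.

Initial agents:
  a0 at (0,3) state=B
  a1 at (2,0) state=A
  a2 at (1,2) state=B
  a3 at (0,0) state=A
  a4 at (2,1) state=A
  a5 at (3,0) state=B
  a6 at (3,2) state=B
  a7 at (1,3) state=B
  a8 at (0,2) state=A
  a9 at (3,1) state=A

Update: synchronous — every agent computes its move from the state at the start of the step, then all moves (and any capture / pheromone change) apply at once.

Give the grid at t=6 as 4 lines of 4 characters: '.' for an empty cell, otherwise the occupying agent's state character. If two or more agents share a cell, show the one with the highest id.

AABB
..BB
A.B.
AA..

t=1: a0@(0,3):B a1@(2,0):A a2@(1,2):B a3@(0,1):A a4@(1,0):A a5@(1,1):B a6@(2,2):B a7@(2,3):B a8@(3,3):A a9@(3,1):A
t=2: a0@(0,0):B a1@(2,0):A a2@(1,2):B a3@(0,1):A a4@(0,2):A a5@(1,3):B a6@(2,2):B a7@(2,1):B a8@(3,0):A a9@(3,1):A
t=3: a0@(0,3):B a1@(2,0):A a2@(1,2):B a3@(0,1):A a4@(0,2):A a5@(1,3):B a6@(2,2):B a7@(1,0):B a8@(3,0):A a9@(3,1):A
t=4: a0@(0,3):B a1@(2,0):A a2@(1,2):B a3@(0,1):A a4@(0,0):A a5@(1,3):B a6@(2,2):B a7@(1,0):B a8@(3,0):A a9@(3,1):A
t=5: a0@(0,3):B a1@(2,0):A a2@(1,2):B a3@(0,1):A a4@(0,0):A a5@(1,3):B a6@(2,2):B a7@(0,2):B a8@(3,0):A a9@(3,1):A
t=6: (unchanged — steady state)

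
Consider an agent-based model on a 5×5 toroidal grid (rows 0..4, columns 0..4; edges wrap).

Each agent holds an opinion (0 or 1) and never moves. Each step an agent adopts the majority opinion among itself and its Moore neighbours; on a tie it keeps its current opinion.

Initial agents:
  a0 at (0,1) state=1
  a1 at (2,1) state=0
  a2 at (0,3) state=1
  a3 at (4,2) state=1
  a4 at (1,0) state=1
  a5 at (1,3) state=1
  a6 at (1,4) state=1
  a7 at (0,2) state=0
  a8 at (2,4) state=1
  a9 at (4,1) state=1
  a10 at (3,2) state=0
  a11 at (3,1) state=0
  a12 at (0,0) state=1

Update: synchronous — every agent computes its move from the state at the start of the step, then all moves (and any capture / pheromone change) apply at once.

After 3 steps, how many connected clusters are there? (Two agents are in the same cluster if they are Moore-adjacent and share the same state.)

2

t=1: a0@(0,1):1 a1@(2,1):0 a2@(0,3):1 a3@(4,2):1 a4@(1,0):1 a5@(1,3):1 a6@(1,4):1 a7@(0,2):1 a8@(2,4):1 a9@(4,1):1 a10@(3,2):0 a11@(3,1):0 a12@(0,0):1
t=2: (unchanged — steady state)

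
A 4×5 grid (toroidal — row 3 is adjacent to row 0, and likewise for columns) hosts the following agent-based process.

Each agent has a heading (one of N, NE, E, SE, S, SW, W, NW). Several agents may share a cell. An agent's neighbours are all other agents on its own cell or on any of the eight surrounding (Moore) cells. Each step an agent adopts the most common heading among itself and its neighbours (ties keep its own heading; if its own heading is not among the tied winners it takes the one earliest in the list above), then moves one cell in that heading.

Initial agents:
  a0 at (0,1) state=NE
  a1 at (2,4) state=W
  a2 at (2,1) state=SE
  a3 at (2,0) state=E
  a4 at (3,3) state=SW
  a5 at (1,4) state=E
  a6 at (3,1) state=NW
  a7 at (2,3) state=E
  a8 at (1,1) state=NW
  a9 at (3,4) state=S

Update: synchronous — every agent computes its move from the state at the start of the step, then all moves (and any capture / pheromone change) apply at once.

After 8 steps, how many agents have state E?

10

t=1: a0@(3,0):NW a1@(2,0):E a2@(1,0):NW a3@(2,1):E a4@(0,2):SW a5@(1,0):E a6@(2,0):NW a7@(2,4):E a8@(0,0):NW a9@(3,0):E
t=2: a0@(3,1):E a1@(2,1):E a2@(1,1):E a3@(2,2):E a4@(1,1):SW a5@(1,1):E a6@(2,1):E a7@(2,0):E a8@(3,4):NW a9@(3,1):E
t=3: a0@(3,2):E a1@(2,2):E a2@(1,2):E a3@(2,3):E a4@(1,2):E a5@(1,2):E a6@(2,2):E a7@(2,1):E a8@(2,3):NW a9@(3,2):E
t=4: a0@(3,3):E a1@(2,3):E a2@(1,3):E a3@(2,4):E a4@(1,3):E a5@(1,3):E a6@(2,3):E a7@(2,2):E a8@(2,4):E a9@(3,3):E
t=5: a0@(3,4):E a1@(2,4):E a2@(1,4):E a3@(2,0):E a4@(1,4):E a5@(1,4):E a6@(2,4):E a7@(2,3):E a8@(2,0):E a9@(3,4):E
t=6: a0@(3,0):E a1@(2,0):E a2@(1,0):E a3@(2,1):E a4@(1,0):E a5@(1,0):E a6@(2,0):E a7@(2,4):E a8@(2,1):E a9@(3,0):E
t=7: a0@(3,1):E a1@(2,1):E a2@(1,1):E a3@(2,2):E a4@(1,1):E a5@(1,1):E a6@(2,1):E a7@(2,0):E a8@(2,2):E a9@(3,1):E
t=8: a0@(3,2):E a1@(2,2):E a2@(1,2):E a3@(2,3):E a4@(1,2):E a5@(1,2):E a6@(2,2):E a7@(2,1):E a8@(2,3):E a9@(3,2):E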